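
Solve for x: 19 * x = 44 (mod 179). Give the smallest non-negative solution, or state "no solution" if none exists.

40

First find gcd(19, 179):
179 = 9·19 + 8
19 = 2·8 + 3
8 = 2·3 + 2
3 = 1·2 + 1
2 = 2·1 + 0
gcd = 1, so a unique solution mod 179 exists.
Back-substitute for the Bézout coefficients:
1 = 3 − 2
1 = −8 + 3·3
1 = 3·19 − 7·8
1 = −7·179 + 66·19
So 19·(66) ≡ 1 (mod 179), giving 19⁻¹ ≡ 66.
x ≡ 19⁻¹·44 ≡ 66·44 ≡ 40 (mod 179).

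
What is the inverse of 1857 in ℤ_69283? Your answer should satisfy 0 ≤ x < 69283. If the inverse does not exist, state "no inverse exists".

67231

Extended Euclidean algorithm:
69283 = 37·1857 + 574
1857 = 3·574 + 135
574 = 4·135 + 34
135 = 3·34 + 33
34 = 1·33 + 1
33 = 33·1 + 0
gcd = 1, so the inverse exists. Back-substitute:
1 = 34 − 33
1 = −135 + 4·34
1 = 4·574 − 17·135
1 = −17·1857 + 55·574
1 = 55·69283 − 2052·1857
So 1857·(-2052) ≡ 1 (mod 69283), and -2052 ≡ 67231 (mod 69283).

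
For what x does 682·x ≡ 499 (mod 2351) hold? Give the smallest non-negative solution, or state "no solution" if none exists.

First find gcd(682, 2351):
2351 = 3·682 + 305
682 = 2·305 + 72
305 = 4·72 + 17
72 = 4·17 + 4
17 = 4·4 + 1
4 = 4·1 + 0
gcd = 1, so a unique solution mod 2351 exists.
Back-substitute for the Bézout coefficients:
1 = 17 − 4·4
1 = −4·72 + 17·17
1 = 17·305 − 72·72
1 = −72·682 + 161·305
1 = 161·2351 − 555·682
So 682·(-555) ≡ 1 (mod 2351), giving 682⁻¹ ≡ 1796.
x ≡ 682⁻¹·499 ≡ 1796·499 ≡ 473 (mod 2351).

473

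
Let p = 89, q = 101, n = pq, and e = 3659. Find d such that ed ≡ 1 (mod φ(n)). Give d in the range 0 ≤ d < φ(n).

φ(n) = (p−1)(q−1) = 88·100 = 8800.
Need d with 3659·d ≡ 1 (mod 8800). Apply the extended Euclidean algorithm:
8800 = 2·3659 + 1482
3659 = 2·1482 + 695
1482 = 2·695 + 92
695 = 7·92 + 51
92 = 1·51 + 41
51 = 1·41 + 10
41 = 4·10 + 1
10 = 10·1 + 0
Back-substitute:
1 = 41 − 4·10
1 = −4·51 + 5·41
1 = 5·92 − 9·51
1 = −9·695 + 68·92
1 = 68·1482 − 145·695
1 = −145·3659 + 358·1482
1 = 358·8800 − 861·3659
So 3659·(-861) ≡ 1 (mod 8800), hence d ≡ -861 ≡ 7939 (mod 8800).

7939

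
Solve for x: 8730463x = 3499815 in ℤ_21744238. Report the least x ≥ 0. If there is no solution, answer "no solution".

20550289

First find gcd(8730463, 21744238):
21744238 = 2×8730463 + 4283312
8730463 = 2×4283312 + 163839
4283312 = 26×163839 + 23498
163839 = 6×23498 + 22851
23498 = 1×22851 + 647
22851 = 35×647 + 206
647 = 3×206 + 29
206 = 7×29 + 3
29 = 9×3 + 2
3 = 1×2 + 1
2 = 2×1 + 0
gcd = 1, so a unique solution mod 21744238 exists.
Back-substitute for the Bézout coefficients:
1 = 3 − 2
1 = −29 + 10·3
1 = 10·206 − 71·29
1 = −71·647 + 223·206
1 = 223·22851 − 7876·647
1 = −7876·23498 + 8099·22851
1 = 8099·163839 − 56470·23498
1 = −56470·4283312 + 1476319·163839
1 = 1476319·8730463 − 3009108·4283312
1 = −3009108·21744238 + 7494535·8730463
So 8730463·(7494535) ≡ 1 (mod 21744238), giving 8730463⁻¹ ≡ 7494535.
x ≡ 8730463⁻¹·3499815 ≡ 7494535·3499815 ≡ 20550289 (mod 21744238).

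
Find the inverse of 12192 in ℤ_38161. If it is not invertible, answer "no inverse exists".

9462

gcd(38161, 12192) by repeated division:
38161 = 3·12192 + 1585
12192 = 7·1585 + 1097
1585 = 1·1097 + 488
1097 = 2·488 + 121
488 = 4·121 + 4
121 = 30·4 + 1
4 = 4·1 + 0
The gcd is 1. Working backward:
1 = 121 − 30·4
1 = −30·488 + 121·121
1 = 121·1097 − 272·488
1 = −272·1585 + 393·1097
1 = 393·12192 − 3023·1585
1 = −3023·38161 + 9462·12192
So 12192·9462 ≡ 1 (mod 38161).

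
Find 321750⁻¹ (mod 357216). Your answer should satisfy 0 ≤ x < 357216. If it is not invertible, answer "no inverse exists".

Euclidean algorithm on 357216, 321750:
357216 = 1*321750 + 35466
321750 = 9*35466 + 2556
35466 = 13*2556 + 2238
2556 = 1*2238 + 318
2238 = 7*318 + 12
318 = 26*12 + 6
12 = 2*6 + 0
Since gcd = 6 > 1, 321750 is not a unit mod 357216.

no inverse exists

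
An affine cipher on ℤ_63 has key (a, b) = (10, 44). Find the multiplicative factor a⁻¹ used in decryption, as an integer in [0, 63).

19

Apply the Euclidean algorithm to 63 and 10:
63 = 6*10 + 3
10 = 3*3 + 1
3 = 3*1 + 0
The gcd is 1. Working backward:
1 = 10 − 3·3
1 = −3·63 + 19·10
So 10·19 ≡ 1 (mod 63).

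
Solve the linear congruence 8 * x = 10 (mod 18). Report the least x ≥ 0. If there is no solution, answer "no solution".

8

First find gcd(8, 18):
18 = 2·8 + 2
8 = 4·2 + 0
gcd = 2 and 2 | 10, so solutions exist. Divide through by 2: 4x ≡ 5 (mod 9).
Now find 4⁻¹ mod 9:
9 = 2·4 + 1
4 = 4·1 + 0
Back-substitute:
1 = 9 − 2·4
So 4·(-2) ≡ 1 (mod 9), i.e. 4⁻¹ ≡ 7.
Then x ≡ 7·5 ≡ 8 (mod 9); the smallest non-negative solution is x = 8.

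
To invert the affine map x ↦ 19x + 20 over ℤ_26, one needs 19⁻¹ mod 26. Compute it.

11

Apply the Euclidean algorithm to 26 and 19:
26 = 1·19 + 7
19 = 2·7 + 5
7 = 1·5 + 2
5 = 2·2 + 1
2 = 2·1 + 0
Since gcd(19, 26) = 1, back-substitute to write 1 as a combination:
1 = 5 − 2·2
1 = −2·7 + 3·5
1 = 3·19 − 8·7
1 = −8·26 + 11·19
So 19·11 ≡ 1 (mod 26).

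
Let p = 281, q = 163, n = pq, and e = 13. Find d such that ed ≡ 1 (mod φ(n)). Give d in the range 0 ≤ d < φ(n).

13957

φ(n) = (p−1)(q−1) = 280·162 = 45360.
Need d with 13·d ≡ 1 (mod 45360). Apply the extended Euclidean algorithm:
45360 = 3489·13 + 3
13 = 4·3 + 1
3 = 3·1 + 0
Back-substitute:
1 = 13 − 4·3
1 = −4·45360 + 13957·13
So 13·13957 ≡ 1 (mod 45360), hence d = 13957.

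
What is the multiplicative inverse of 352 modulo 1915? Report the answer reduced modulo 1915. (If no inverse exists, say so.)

593

Extended Euclidean algorithm:
1915 = 5*352 + 155
352 = 2*155 + 42
155 = 3*42 + 29
42 = 1*29 + 13
29 = 2*13 + 3
13 = 4*3 + 1
3 = 3*1 + 0
Since gcd(352, 1915) = 1, back-substitute to write 1 as a combination:
1 = 13 − 4·3
1 = −4·29 + 9·13
1 = 9·42 − 13·29
1 = −13·155 + 48·42
1 = 48·352 − 109·155
1 = −109·1915 + 593·352
So 352·593 ≡ 1 (mod 1915).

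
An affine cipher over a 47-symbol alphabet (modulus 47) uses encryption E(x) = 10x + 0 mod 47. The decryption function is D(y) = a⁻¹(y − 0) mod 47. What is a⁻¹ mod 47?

Run Euclid on (47, 10):
47 = 4·10 + 7
10 = 1·7 + 3
7 = 2·3 + 1
3 = 3·1 + 0
gcd = 1, so the inverse exists. Back-substitute:
1 = 7 − 2·3
1 = −2·10 + 3·7
1 = 3·47 − 14·10
So 10·(-14) ≡ 1 (mod 47), and -14 ≡ 33 (mod 47).

33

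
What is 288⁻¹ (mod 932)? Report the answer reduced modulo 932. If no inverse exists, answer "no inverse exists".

Compute gcd(288, 932):
932 = 3×288 + 68
288 = 4×68 + 16
68 = 4×16 + 4
16 = 4×4 + 0
gcd(288, 932) = 4 ≠ 1, so 288 has no multiplicative inverse modulo 932.

no inverse exists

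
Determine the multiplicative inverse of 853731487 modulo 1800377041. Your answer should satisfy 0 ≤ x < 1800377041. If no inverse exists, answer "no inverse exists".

Apply the Euclidean algorithm to 1800377041 and 853731487:
1800377041 = 2·853731487 + 92914067
853731487 = 9·92914067 + 17504884
92914067 = 5·17504884 + 5389647
17504884 = 3·5389647 + 1335943
5389647 = 4·1335943 + 45875
1335943 = 29·45875 + 5568
45875 = 8·5568 + 1331
5568 = 4·1331 + 244
1331 = 5·244 + 111
244 = 2·111 + 22
111 = 5·22 + 1
22 = 22·1 + 0
The gcd is 1. Working backward:
1 = 111 − 5·22
1 = −5·244 + 11·111
1 = 11·1331 − 60·244
1 = −60·5568 + 251·1331
1 = 251·45875 − 2068·5568
1 = −2068·1335943 + 60223·45875
1 = 60223·5389647 − 242960·1335943
1 = −242960·17504884 + 789103·5389647
1 = 789103·92914067 − 4188475·17504884
1 = −4188475·853731487 + 38485378·92914067
1 = 38485378·1800377041 − 81159231·853731487
So 853731487·(-81159231) ≡ 1 (mod 1800377041), and -81159231 ≡ 1719217810 (mod 1800377041).

1719217810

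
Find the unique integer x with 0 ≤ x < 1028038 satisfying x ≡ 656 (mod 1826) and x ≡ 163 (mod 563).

309250

Write x = 656 + 1826·k. Then 1826·k ≡ 163 − 656 ≡ 70 (mod 563).
Need 1826⁻¹ mod 563. Extended Euclid on (563, 137):
563 = 4*137 + 15
137 = 9*15 + 2
15 = 7*2 + 1
2 = 2*1 + 0
Back-substitute:
1 = 15 − 7·2
1 = −7·137 + 64·15
1 = 64·563 − 263·137
1826⁻¹ ≡ 300 (mod 563), so k ≡ 300·70 ≡ 169 (mod 563).
x = 656 + 1826·169 = 309250.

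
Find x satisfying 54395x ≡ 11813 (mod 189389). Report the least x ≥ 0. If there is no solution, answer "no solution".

50844

First find gcd(54395, 189389):
189389 = 3·54395 + 26204
54395 = 2·26204 + 1987
26204 = 13·1987 + 373
1987 = 5·373 + 122
373 = 3·122 + 7
122 = 17·7 + 3
7 = 2·3 + 1
3 = 3·1 + 0
gcd = 1, so a unique solution mod 189389 exists.
Back-substitute for the Bézout coefficients:
1 = 7 − 2·3
1 = −2·122 + 35·7
1 = 35·373 − 107·122
1 = −107·1987 + 570·373
1 = 570·26204 − 7517·1987
1 = −7517·54395 + 15604·26204
1 = 15604·189389 − 54329·54395
So 54395·(-54329) ≡ 1 (mod 189389), giving 54395⁻¹ ≡ 135060.
x ≡ 54395⁻¹·11813 ≡ 135060·11813 ≡ 50844 (mod 189389).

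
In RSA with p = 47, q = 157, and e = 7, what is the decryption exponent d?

φ(n) = (p−1)(q−1) = 46·156 = 7176.
Need d with 7·d ≡ 1 (mod 7176). Apply the extended Euclidean algorithm:
7176 = 1025·7 + 1
7 = 7·1 + 0
Back-substitute:
1 = 7176 − 1025·7
So 7·(-1025) ≡ 1 (mod 7176), hence d ≡ -1025 ≡ 6151 (mod 7176).

6151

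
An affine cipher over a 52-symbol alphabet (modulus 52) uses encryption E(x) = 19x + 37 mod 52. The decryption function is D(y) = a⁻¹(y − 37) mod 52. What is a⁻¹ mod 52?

gcd(52, 19) by repeated division:
52 = 2*19 + 14
19 = 1*14 + 5
14 = 2*5 + 4
5 = 1*4 + 1
4 = 4*1 + 0
Since gcd(19, 52) = 1, back-substitute to write 1 as a combination:
1 = 5 − 4
1 = −14 + 3·5
1 = 3·19 − 4·14
1 = −4·52 + 11·19
So 19·11 ≡ 1 (mod 52).

11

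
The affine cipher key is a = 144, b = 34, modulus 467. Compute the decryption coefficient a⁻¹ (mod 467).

Extended Euclidean algorithm:
467 = 3·144 + 35
144 = 4·35 + 4
35 = 8·4 + 3
4 = 1·3 + 1
3 = 3·1 + 0
Since gcd(144, 467) = 1, back-substitute to write 1 as a combination:
1 = 4 − 3
1 = −35 + 9·4
1 = 9·144 − 37·35
1 = −37·467 + 120·144
So 144·120 ≡ 1 (mod 467).

120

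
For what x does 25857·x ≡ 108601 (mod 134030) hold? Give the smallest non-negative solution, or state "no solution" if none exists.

no solution

gcd(25857, 134030):
134030 = 5·25857 + 4745
25857 = 5·4745 + 2132
4745 = 2·2132 + 481
2132 = 4·481 + 208
481 = 2·208 + 65
208 = 3·65 + 13
65 = 5·13 + 0
gcd = 13, but 13 ∤ 108601, so the congruence has no solution.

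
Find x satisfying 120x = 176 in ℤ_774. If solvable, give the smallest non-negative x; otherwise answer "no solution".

gcd(120, 774):
774 = 6·120 + 54
120 = 2·54 + 12
54 = 4·12 + 6
12 = 2·6 + 0
gcd = 6, but 6 ∤ 176, so the congruence has no solution.

no solution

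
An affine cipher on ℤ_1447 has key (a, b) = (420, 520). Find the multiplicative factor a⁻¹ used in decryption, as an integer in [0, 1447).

472

gcd(1447, 420) by repeated division:
1447 = 3*420 + 187
420 = 2*187 + 46
187 = 4*46 + 3
46 = 15*3 + 1
3 = 3*1 + 0
gcd = 1, so the inverse exists. Back-substitute:
1 = 46 − 15·3
1 = −15·187 + 61·46
1 = 61·420 − 137·187
1 = −137·1447 + 472·420
So 420·472 ≡ 1 (mod 1447).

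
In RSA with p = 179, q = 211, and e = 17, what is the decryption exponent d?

13193

φ(n) = (p−1)(q−1) = 178·210 = 37380.
Need d with 17·d ≡ 1 (mod 37380). Apply the extended Euclidean algorithm:
37380 = 2198·17 + 14
17 = 1·14 + 3
14 = 4·3 + 2
3 = 1·2 + 1
2 = 2·1 + 0
Back-substitute:
1 = 3 − 2
1 = −14 + 5·3
1 = 5·17 − 6·14
1 = −6·37380 + 13193·17
So 17·13193 ≡ 1 (mod 37380), hence d = 13193.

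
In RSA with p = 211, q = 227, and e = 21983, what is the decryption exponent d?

φ(n) = (p−1)(q−1) = 210·226 = 47460.
Need d with 21983·d ≡ 1 (mod 47460). Apply the extended Euclidean algorithm:
47460 = 2*21983 + 3494
21983 = 6*3494 + 1019
3494 = 3*1019 + 437
1019 = 2*437 + 145
437 = 3*145 + 2
145 = 72*2 + 1
2 = 2*1 + 0
Back-substitute:
1 = 145 − 72·2
1 = −72·437 + 217·145
1 = 217·1019 − 506·437
1 = −506·3494 + 1735·1019
1 = 1735·21983 − 10916·3494
1 = −10916·47460 + 23567·21983
So 21983·23567 ≡ 1 (mod 47460), hence d = 23567.

23567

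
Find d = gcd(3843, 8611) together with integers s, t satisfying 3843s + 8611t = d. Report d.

1

Apply Euclid's algorithm to 8611 and 3843:
8611 = 2*3843 + 925
3843 = 4*925 + 143
925 = 6*143 + 67
143 = 2*67 + 9
67 = 7*9 + 4
9 = 2*4 + 1
4 = 4*1 + 0
gcd(3843, 8611) = 1.
Express as a combination:
1 = 9 − 2·4
1 = −2·67 + 15·9
1 = 15·143 − 32·67
1 = −32·925 + 207·143
1 = 207·3843 − 860·925
1 = −860·8611 + 1927·3843
So 1 = (-860)·8611 + (1927)·3843.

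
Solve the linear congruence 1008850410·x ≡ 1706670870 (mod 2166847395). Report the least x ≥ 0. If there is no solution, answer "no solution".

First find gcd(1008850410, 2166847395):
2166847395 = 2*1008850410 + 149146575
1008850410 = 6*149146575 + 113970960
149146575 = 1*113970960 + 35175615
113970960 = 3*35175615 + 8444115
35175615 = 4*8444115 + 1399155
8444115 = 6*1399155 + 49185
1399155 = 28*49185 + 21975
49185 = 2*21975 + 5235
21975 = 4*5235 + 1035
5235 = 5*1035 + 60
1035 = 17*60 + 15
60 = 4*15 + 0
gcd = 15 and 15 | 1706670870, so solutions exist. Divide through by 15: 67256694x ≡ 113778058 (mod 144456493).
Now find 67256694⁻¹ mod 144456493:
144456493 = 2·67256694 + 9943105
67256694 = 6·9943105 + 7598064
9943105 = 1·7598064 + 2345041
7598064 = 3·2345041 + 562941
2345041 = 4·562941 + 93277
562941 = 6·93277 + 3279
93277 = 28·3279 + 1465
3279 = 2·1465 + 349
1465 = 4·349 + 69
349 = 5·69 + 4
69 = 17·4 + 1
4 = 4·1 + 0
Back-substitute:
1 = 69 − 17·4
1 = −17·349 + 86·69
1 = 86·1465 − 361·349
1 = −361·3279 + 808·1465
1 = 808·93277 − 22985·3279
1 = −22985·562941 + 138718·93277
1 = 138718·2345041 − 577857·562941
1 = −577857·7598064 + 1872289·2345041
1 = 1872289·9943105 − 2450146·7598064
1 = −2450146·67256694 + 16573165·9943105
1 = 16573165·144456493 − 35596476·67256694
So 67256694·(-35596476) ≡ 1 (mod 144456493), i.e. 67256694⁻¹ ≡ 108860017.
Then x ≡ 108860017·113778058 ≡ 36475285 (mod 144456493); the smallest non-negative solution is x = 36475285.

36475285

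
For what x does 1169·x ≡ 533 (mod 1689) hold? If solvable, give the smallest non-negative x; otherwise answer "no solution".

First find gcd(1169, 1689):
1689 = 1*1169 + 520
1169 = 2*520 + 129
520 = 4*129 + 4
129 = 32*4 + 1
4 = 4*1 + 0
gcd = 1, so a unique solution mod 1689 exists.
Back-substitute for the Bézout coefficients:
1 = 129 − 32·4
1 = −32·520 + 129·129
1 = 129·1169 − 290·520
1 = −290·1689 + 419·1169
So 1169·(419) ≡ 1 (mod 1689), giving 1169⁻¹ ≡ 419.
x ≡ 1169⁻¹·533 ≡ 419·533 ≡ 379 (mod 1689).

379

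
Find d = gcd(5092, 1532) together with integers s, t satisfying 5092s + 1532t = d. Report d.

4

Euclidean algorithm:
5092 = 3*1532 + 496
1532 = 3*496 + 44
496 = 11*44 + 12
44 = 3*12 + 8
12 = 1*8 + 4
8 = 2*4 + 0
gcd(5092, 1532) = 4.
Express as a combination:
4 = 12 − 8
4 = −44 + 4·12
4 = 4·496 − 45·44
4 = −45·1532 + 139·496
4 = 139·5092 − 462·1532
So 4 = (139)·5092 + (-462)·1532.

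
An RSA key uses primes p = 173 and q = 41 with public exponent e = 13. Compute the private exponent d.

φ(n) = (p−1)(q−1) = 172·40 = 6880.
Need d with 13·d ≡ 1 (mod 6880). Apply the extended Euclidean algorithm:
6880 = 529*13 + 3
13 = 4*3 + 1
3 = 3*1 + 0
Back-substitute:
1 = 13 − 4·3
1 = −4·6880 + 2117·13
So 13·2117 ≡ 1 (mod 6880), hence d = 2117.

2117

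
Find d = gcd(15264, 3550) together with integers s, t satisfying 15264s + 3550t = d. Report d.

2

Apply Euclid's algorithm to 15264 and 3550:
15264 = 4×3550 + 1064
3550 = 3×1064 + 358
1064 = 2×358 + 348
358 = 1×348 + 10
348 = 34×10 + 8
10 = 1×8 + 2
8 = 4×2 + 0
gcd(15264, 3550) = 2.
Back-substituting:
2 = 10 − 8
2 = −348 + 35·10
2 = 35·358 − 36·348
2 = −36·1064 + 107·358
2 = 107·3550 − 357·1064
2 = −357·15264 + 1535·3550
So 2 = (-357)·15264 + (1535)·3550.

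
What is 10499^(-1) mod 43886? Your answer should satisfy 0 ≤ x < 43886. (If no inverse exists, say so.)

4853

Apply the Euclidean algorithm to 43886 and 10499:
43886 = 4*10499 + 1890
10499 = 5*1890 + 1049
1890 = 1*1049 + 841
1049 = 1*841 + 208
841 = 4*208 + 9
208 = 23*9 + 1
9 = 9*1 + 0
gcd = 1, so the inverse exists. Back-substitute:
1 = 208 − 23·9
1 = −23·841 + 93·208
1 = 93·1049 − 116·841
1 = −116·1890 + 209·1049
1 = 209·10499 − 1161·1890
1 = −1161·43886 + 4853·10499
So 10499·4853 ≡ 1 (mod 43886).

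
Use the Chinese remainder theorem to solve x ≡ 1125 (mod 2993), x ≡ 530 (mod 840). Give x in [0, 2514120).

2410490

Write x = 1125 + 2993·k. Then 2993·k ≡ 530 − 1125 ≡ 245 (mod 840).
Need 2993⁻¹ mod 840. Extended Euclid on (840, 473):
840 = 1×473 + 367
473 = 1×367 + 106
367 = 3×106 + 49
106 = 2×49 + 8
49 = 6×8 + 1
8 = 8×1 + 0
Back-substitute:
1 = 49 − 6·8
1 = −6·106 + 13·49
1 = 13·367 − 45·106
1 = −45·473 + 58·367
1 = 58·840 − 103·473
2993⁻¹ ≡ 737 (mod 840), so k ≡ 737·245 ≡ 805 (mod 840).
x = 1125 + 2993·805 = 2410490.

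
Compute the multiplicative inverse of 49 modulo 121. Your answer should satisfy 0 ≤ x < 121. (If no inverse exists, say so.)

42

gcd(121, 49) by repeated division:
121 = 2×49 + 23
49 = 2×23 + 3
23 = 7×3 + 2
3 = 1×2 + 1
2 = 2×1 + 0
Since gcd(49, 121) = 1, back-substitute to write 1 as a combination:
1 = 3 − 2
1 = −23 + 8·3
1 = 8·49 − 17·23
1 = −17·121 + 42·49
So 49·42 ≡ 1 (mod 121).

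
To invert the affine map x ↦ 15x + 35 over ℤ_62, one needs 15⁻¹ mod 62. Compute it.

29

gcd(62, 15) by repeated division:
62 = 4*15 + 2
15 = 7*2 + 1
2 = 2*1 + 0
Since gcd(15, 62) = 1, back-substitute to write 1 as a combination:
1 = 15 − 7·2
1 = −7·62 + 29·15
So 15·29 ≡ 1 (mod 62).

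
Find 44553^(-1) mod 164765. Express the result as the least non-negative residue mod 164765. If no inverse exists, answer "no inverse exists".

158467

Run Euclid on (164765, 44553):
164765 = 3×44553 + 31106
44553 = 1×31106 + 13447
31106 = 2×13447 + 4212
13447 = 3×4212 + 811
4212 = 5×811 + 157
811 = 5×157 + 26
157 = 6×26 + 1
26 = 26×1 + 0
gcd = 1, so the inverse exists. Back-substitute:
1 = 157 − 6·26
1 = −6·811 + 31·157
1 = 31·4212 − 161·811
1 = −161·13447 + 514·4212
1 = 514·31106 − 1189·13447
1 = −1189·44553 + 1703·31106
1 = 1703·164765 − 6298·44553
So 44553·(-6298) ≡ 1 (mod 164765), and -6298 ≡ 158467 (mod 164765).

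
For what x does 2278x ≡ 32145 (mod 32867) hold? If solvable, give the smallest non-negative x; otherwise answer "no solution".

10157

First find gcd(2278, 32867):
32867 = 14×2278 + 975
2278 = 2×975 + 328
975 = 2×328 + 319
328 = 1×319 + 9
319 = 35×9 + 4
9 = 2×4 + 1
4 = 4×1 + 0
gcd = 1, so a unique solution mod 32867 exists.
Back-substitute for the Bézout coefficients:
1 = 9 − 2·4
1 = −2·319 + 71·9
1 = 71·328 − 73·319
1 = −73·975 + 217·328
1 = 217·2278 − 507·975
1 = −507·32867 + 7315·2278
So 2278·(7315) ≡ 1 (mod 32867), giving 2278⁻¹ ≡ 7315.
x ≡ 2278⁻¹·32145 ≡ 7315·32145 ≡ 10157 (mod 32867).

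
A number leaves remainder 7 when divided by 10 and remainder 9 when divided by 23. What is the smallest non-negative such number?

Write x = 7 + 10·k. Then 10·k ≡ 9 − 7 ≡ 2 (mod 23).
Need 10⁻¹ mod 23. Extended Euclid on (23, 10):
23 = 2*10 + 3
10 = 3*3 + 1
3 = 3*1 + 0
Back-substitute:
1 = 10 − 3·3
1 = −3·23 + 7·10
10⁻¹ ≡ 7 (mod 23), so k ≡ 7·2 ≡ 14 (mod 23).
x = 7 + 10·14 = 147.

147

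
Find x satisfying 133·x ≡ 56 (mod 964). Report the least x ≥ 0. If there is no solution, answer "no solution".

660

First find gcd(133, 964):
964 = 7×133 + 33
133 = 4×33 + 1
33 = 33×1 + 0
gcd = 1, so a unique solution mod 964 exists.
Back-substitute for the Bézout coefficients:
1 = 133 − 4·33
1 = −4·964 + 29·133
So 133·(29) ≡ 1 (mod 964), giving 133⁻¹ ≡ 29.
x ≡ 133⁻¹·56 ≡ 29·56 ≡ 660 (mod 964).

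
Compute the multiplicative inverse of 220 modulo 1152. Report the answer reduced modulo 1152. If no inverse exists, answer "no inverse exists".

Euclidean algorithm on 1152, 220:
1152 = 5*220 + 52
220 = 4*52 + 12
52 = 4*12 + 4
12 = 3*4 + 0
gcd(220, 1152) = 4 ≠ 1, so 220 has no multiplicative inverse modulo 1152.

no inverse exists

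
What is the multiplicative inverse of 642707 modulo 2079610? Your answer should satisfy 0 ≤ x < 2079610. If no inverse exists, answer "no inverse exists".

no inverse exists

Compute gcd(642707, 2079610):
2079610 = 3*642707 + 151489
642707 = 4*151489 + 36751
151489 = 4*36751 + 4485
36751 = 8*4485 + 871
4485 = 5*871 + 130
871 = 6*130 + 91
130 = 1*91 + 39
91 = 2*39 + 13
39 = 3*13 + 0
Since gcd = 13 > 1, 642707 is not a unit mod 2079610.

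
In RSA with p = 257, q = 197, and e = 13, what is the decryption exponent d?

38597

φ(n) = (p−1)(q−1) = 256·196 = 50176.
Need d with 13·d ≡ 1 (mod 50176). Apply the extended Euclidean algorithm:
50176 = 3859·13 + 9
13 = 1·9 + 4
9 = 2·4 + 1
4 = 4·1 + 0
Back-substitute:
1 = 9 − 2·4
1 = −2·13 + 3·9
1 = 3·50176 − 11579·13
So 13·(-11579) ≡ 1 (mod 50176), hence d ≡ -11579 ≡ 38597 (mod 50176).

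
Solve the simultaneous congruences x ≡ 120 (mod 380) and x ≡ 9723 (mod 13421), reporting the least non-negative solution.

Write x = 120 + 380·k. Then 380·k ≡ 9723 − 120 ≡ 9603 (mod 13421).
Need 380⁻¹ mod 13421. Extended Euclid on (13421, 380):
13421 = 35·380 + 121
380 = 3·121 + 17
121 = 7·17 + 2
17 = 8·2 + 1
2 = 2·1 + 0
Back-substitute:
1 = 17 − 8·2
1 = −8·121 + 57·17
1 = 57·380 − 179·121
1 = −179·13421 + 6322·380
380⁻¹ ≡ 6322 (mod 13421), so k ≡ 6322·9603 ≡ 6983 (mod 13421).
x = 120 + 380·6983 = 2653660.

2653660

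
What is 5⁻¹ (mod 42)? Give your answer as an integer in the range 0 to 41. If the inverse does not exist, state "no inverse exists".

Run Euclid on (42, 5):
42 = 8×5 + 2
5 = 2×2 + 1
2 = 2×1 + 0
The gcd is 1. Working backward:
1 = 5 − 2·2
1 = −2·42 + 17·5
So 5·17 ≡ 1 (mod 42).

17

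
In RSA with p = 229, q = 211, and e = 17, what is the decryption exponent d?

φ(n) = (p−1)(q−1) = 228·210 = 47880.
Need d with 17·d ≡ 1 (mod 47880). Apply the extended Euclidean algorithm:
47880 = 2816·17 + 8
17 = 2·8 + 1
8 = 8·1 + 0
Back-substitute:
1 = 17 − 2·8
1 = −2·47880 + 5633·17
So 17·5633 ≡ 1 (mod 47880), hence d = 5633.

5633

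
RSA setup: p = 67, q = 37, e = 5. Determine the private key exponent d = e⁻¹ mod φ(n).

1901

φ(n) = (p−1)(q−1) = 66·36 = 2376.
Need d with 5·d ≡ 1 (mod 2376). Apply the extended Euclidean algorithm:
2376 = 475×5 + 1
5 = 5×1 + 0
Back-substitute:
1 = 2376 − 475·5
So 5·(-475) ≡ 1 (mod 2376), hence d ≡ -475 ≡ 1901 (mod 2376).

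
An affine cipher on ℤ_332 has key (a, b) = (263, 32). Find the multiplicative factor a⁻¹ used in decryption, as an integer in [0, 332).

255

Extended Euclidean algorithm:
332 = 1*263 + 69
263 = 3*69 + 56
69 = 1*56 + 13
56 = 4*13 + 4
13 = 3*4 + 1
4 = 4*1 + 0
The gcd is 1. Working backward:
1 = 13 − 3·4
1 = −3·56 + 13·13
1 = 13·69 − 16·56
1 = −16·263 + 61·69
1 = 61·332 − 77·263
So 263·(-77) ≡ 1 (mod 332), and -77 ≡ 255 (mod 332).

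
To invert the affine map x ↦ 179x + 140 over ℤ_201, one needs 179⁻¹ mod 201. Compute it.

gcd(201, 179) by repeated division:
201 = 1×179 + 22
179 = 8×22 + 3
22 = 7×3 + 1
3 = 3×1 + 0
The gcd is 1. Working backward:
1 = 22 − 7·3
1 = −7·179 + 57·22
1 = 57·201 − 64·179
So 179·(-64) ≡ 1 (mod 201), and -64 ≡ 137 (mod 201).

137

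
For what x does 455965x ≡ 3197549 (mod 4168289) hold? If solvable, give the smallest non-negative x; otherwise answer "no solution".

First find gcd(455965, 4168289):
4168289 = 9×455965 + 64604
455965 = 7×64604 + 3737
64604 = 17×3737 + 1075
3737 = 3×1075 + 512
1075 = 2×512 + 51
512 = 10×51 + 2
51 = 25×2 + 1
2 = 2×1 + 0
gcd = 1, so a unique solution mod 4168289 exists.
Back-substitute for the Bézout coefficients:
1 = 51 − 25·2
1 = −25·512 + 251·51
1 = 251·1075 − 527·512
1 = −527·3737 + 1832·1075
1 = 1832·64604 − 31671·3737
1 = −31671·455965 + 223529·64604
1 = 223529·4168289 − 2043432·455965
So 455965·(-2043432) ≡ 1 (mod 4168289), giving 455965⁻¹ ≡ 2124857.
x ≡ 455965⁻¹·3197549 ≡ 2124857·3197549 ≡ 2464048 (mod 4168289).

2464048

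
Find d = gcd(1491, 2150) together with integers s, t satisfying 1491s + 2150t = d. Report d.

Repeated division:
2150 = 1×1491 + 659
1491 = 2×659 + 173
659 = 3×173 + 140
173 = 1×140 + 33
140 = 4×33 + 8
33 = 4×8 + 1
8 = 8×1 + 0
gcd(1491, 2150) = 1.
Express as a combination:
1 = 33 − 4·8
1 = −4·140 + 17·33
1 = 17·173 − 21·140
1 = −21·659 + 80·173
1 = 80·1491 − 181·659
1 = −181·2150 + 261·1491
So 1 = (-181)·2150 + (261)·1491.

1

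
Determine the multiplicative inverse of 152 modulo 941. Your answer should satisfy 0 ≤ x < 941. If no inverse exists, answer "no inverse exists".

Extended Euclidean algorithm:
941 = 6·152 + 29
152 = 5·29 + 7
29 = 4·7 + 1
7 = 7·1 + 0
gcd = 1, so the inverse exists. Back-substitute:
1 = 29 − 4·7
1 = −4·152 + 21·29
1 = 21·941 − 130·152
Thus 152·(-130) ≡ 1 (mod 941); reducing, -130 mod 941 = 811.

811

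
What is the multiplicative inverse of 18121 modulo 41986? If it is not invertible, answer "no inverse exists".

31643

gcd(41986, 18121) by repeated division:
41986 = 2*18121 + 5744
18121 = 3*5744 + 889
5744 = 6*889 + 410
889 = 2*410 + 69
410 = 5*69 + 65
69 = 1*65 + 4
65 = 16*4 + 1
4 = 4*1 + 0
The gcd is 1. Working backward:
1 = 65 − 16·4
1 = −16·69 + 17·65
1 = 17·410 − 101·69
1 = −101·889 + 219·410
1 = 219·5744 − 1415·889
1 = −1415·18121 + 4464·5744
1 = 4464·41986 − 10343·18121
Hence 18121⁻¹ ≡ -10343 ≡ 31643 (mod 41986).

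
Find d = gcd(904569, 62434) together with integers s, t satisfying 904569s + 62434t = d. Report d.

1

Euclidean algorithm:
904569 = 14×62434 + 30493
62434 = 2×30493 + 1448
30493 = 21×1448 + 85
1448 = 17×85 + 3
85 = 28×3 + 1
3 = 3×1 + 0
gcd(904569, 62434) = 1.
Working backward:
1 = 85 − 28·3
1 = −28·1448 + 477·85
1 = 477·30493 − 10045·1448
1 = −10045·62434 + 20567·30493
1 = 20567·904569 − 297983·62434
So 1 = (20567)·904569 + (-297983)·62434.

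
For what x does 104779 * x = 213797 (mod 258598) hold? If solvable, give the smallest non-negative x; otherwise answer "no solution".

125193

First find gcd(104779, 258598):
258598 = 2·104779 + 49040
104779 = 2·49040 + 6699
49040 = 7·6699 + 2147
6699 = 3·2147 + 258
2147 = 8·258 + 83
258 = 3·83 + 9
83 = 9·9 + 2
9 = 4·2 + 1
2 = 2·1 + 0
gcd = 1, so a unique solution mod 258598 exists.
Back-substitute for the Bézout coefficients:
1 = 9 − 4·2
1 = −4·83 + 37·9
1 = 37·258 − 115·83
1 = −115·2147 + 957·258
1 = 957·6699 − 2986·2147
1 = −2986·49040 + 21859·6699
1 = 21859·104779 − 46704·49040
1 = −46704·258598 + 115267·104779
So 104779·(115267) ≡ 1 (mod 258598), giving 104779⁻¹ ≡ 115267.
x ≡ 104779⁻¹·213797 ≡ 115267·213797 ≡ 125193 (mod 258598).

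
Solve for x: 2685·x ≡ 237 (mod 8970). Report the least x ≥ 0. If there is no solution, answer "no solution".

no solution

gcd(2685, 8970):
8970 = 3·2685 + 915
2685 = 2·915 + 855
915 = 1·855 + 60
855 = 14·60 + 15
60 = 4·15 + 0
gcd = 15, but 15 ∤ 237, so the congruence has no solution.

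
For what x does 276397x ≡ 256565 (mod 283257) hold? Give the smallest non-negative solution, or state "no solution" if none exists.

139733

First find gcd(276397, 283257):
283257 = 1×276397 + 6860
276397 = 40×6860 + 1997
6860 = 3×1997 + 869
1997 = 2×869 + 259
869 = 3×259 + 92
259 = 2×92 + 75
92 = 1×75 + 17
75 = 4×17 + 7
17 = 2×7 + 3
7 = 2×3 + 1
3 = 3×1 + 0
gcd = 1, so a unique solution mod 283257 exists.
Back-substitute for the Bézout coefficients:
1 = 7 − 2·3
1 = −2·17 + 5·7
1 = 5·75 − 22·17
1 = −22·92 + 27·75
1 = 27·259 − 76·92
1 = −76·869 + 255·259
1 = 255·1997 − 586·869
1 = −586·6860 + 2013·1997
1 = 2013·276397 − 81106·6860
1 = −81106·283257 + 83119·276397
So 276397·(83119) ≡ 1 (mod 283257), giving 276397⁻¹ ≡ 83119.
x ≡ 276397⁻¹·256565 ≡ 83119·256565 ≡ 139733 (mod 283257).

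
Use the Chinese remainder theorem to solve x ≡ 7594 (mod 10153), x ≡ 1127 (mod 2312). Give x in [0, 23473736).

Write x = 7594 + 10153·k. Then 10153·k ≡ 1127 − 7594 ≡ 469 (mod 2312).
Need 10153⁻¹ mod 2312. Extended Euclid on (2312, 905):
2312 = 2×905 + 502
905 = 1×502 + 403
502 = 1×403 + 99
403 = 4×99 + 7
99 = 14×7 + 1
7 = 7×1 + 0
Back-substitute:
1 = 99 − 14·7
1 = −14·403 + 57·99
1 = 57·502 − 71·403
1 = −71·905 + 128·502
1 = 128·2312 − 327·905
10153⁻¹ ≡ 1985 (mod 2312), so k ≡ 1985·469 ≡ 1541 (mod 2312).
x = 7594 + 10153·1541 = 15653367.

15653367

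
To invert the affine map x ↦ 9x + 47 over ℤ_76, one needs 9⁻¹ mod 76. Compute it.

17

Apply the Euclidean algorithm to 76 and 9:
76 = 8×9 + 4
9 = 2×4 + 1
4 = 4×1 + 0
gcd = 1, so the inverse exists. Back-substitute:
1 = 9 − 2·4
1 = −2·76 + 17·9
So 9·17 ≡ 1 (mod 76).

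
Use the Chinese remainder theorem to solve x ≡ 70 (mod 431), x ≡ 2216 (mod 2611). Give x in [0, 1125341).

498306

Write x = 70 + 431·k. Then 431·k ≡ 2216 − 70 ≡ 2146 (mod 2611).
Need 431⁻¹ mod 2611. Extended Euclid on (2611, 431):
2611 = 6*431 + 25
431 = 17*25 + 6
25 = 4*6 + 1
6 = 6*1 + 0
Back-substitute:
1 = 25 − 4·6
1 = −4·431 + 69·25
1 = 69·2611 − 418·431
431⁻¹ ≡ 2193 (mod 2611), so k ≡ 2193·2146 ≡ 1156 (mod 2611).
x = 70 + 431·1156 = 498306.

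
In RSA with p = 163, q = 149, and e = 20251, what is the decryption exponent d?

φ(n) = (p−1)(q−1) = 162·148 = 23976.
Need d with 20251·d ≡ 1 (mod 23976). Apply the extended Euclidean algorithm:
23976 = 1·20251 + 3725
20251 = 5·3725 + 1626
3725 = 2·1626 + 473
1626 = 3·473 + 207
473 = 2·207 + 59
207 = 3·59 + 30
59 = 1·30 + 29
30 = 1·29 + 1
29 = 29·1 + 0
Back-substitute:
1 = 30 − 29
1 = −59 + 2·30
1 = 2·207 − 7·59
1 = −7·473 + 16·207
1 = 16·1626 − 55·473
1 = −55·3725 + 126·1626
1 = 126·20251 − 685·3725
1 = −685·23976 + 811·20251
So 20251·811 ≡ 1 (mod 23976), hence d = 811.

811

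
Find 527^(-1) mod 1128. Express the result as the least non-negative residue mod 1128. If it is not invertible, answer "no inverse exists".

503

gcd(1128, 527) by repeated division:
1128 = 2·527 + 74
527 = 7·74 + 9
74 = 8·9 + 2
9 = 4·2 + 1
2 = 2·1 + 0
Since gcd(527, 1128) = 1, back-substitute to write 1 as a combination:
1 = 9 − 4·2
1 = −4·74 + 33·9
1 = 33·527 − 235·74
1 = −235·1128 + 503·527
So 527·503 ≡ 1 (mod 1128).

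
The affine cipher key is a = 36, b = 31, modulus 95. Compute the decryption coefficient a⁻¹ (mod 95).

Run Euclid on (95, 36):
95 = 2×36 + 23
36 = 1×23 + 13
23 = 1×13 + 10
13 = 1×10 + 3
10 = 3×3 + 1
3 = 3×1 + 0
gcd = 1, so the inverse exists. Back-substitute:
1 = 10 − 3·3
1 = −3·13 + 4·10
1 = 4·23 − 7·13
1 = −7·36 + 11·23
1 = 11·95 − 29·36
Hence 36⁻¹ ≡ -29 ≡ 66 (mod 95).

66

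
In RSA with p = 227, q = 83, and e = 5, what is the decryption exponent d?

φ(n) = (p−1)(q−1) = 226·82 = 18532.
Need d with 5·d ≡ 1 (mod 18532). Apply the extended Euclidean algorithm:
18532 = 3706·5 + 2
5 = 2·2 + 1
2 = 2·1 + 0
Back-substitute:
1 = 5 − 2·2
1 = −2·18532 + 7413·5
So 5·7413 ≡ 1 (mod 18532), hence d = 7413.

7413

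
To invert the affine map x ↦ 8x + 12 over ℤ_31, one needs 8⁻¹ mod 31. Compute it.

Run Euclid on (31, 8):
31 = 3*8 + 7
8 = 1*7 + 1
7 = 7*1 + 0
The gcd is 1. Working backward:
1 = 8 − 7
1 = −31 + 4·8
So 8·4 ≡ 1 (mod 31).

4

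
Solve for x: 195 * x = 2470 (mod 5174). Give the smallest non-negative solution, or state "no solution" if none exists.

First find gcd(195, 5174):
5174 = 26*195 + 104
195 = 1*104 + 91
104 = 1*91 + 13
91 = 7*13 + 0
gcd = 13 and 13 | 2470, so solutions exist. Divide through by 13: 15x ≡ 190 (mod 398).
Now find 15⁻¹ mod 398:
398 = 26·15 + 8
15 = 1·8 + 7
8 = 1·7 + 1
7 = 7·1 + 0
Back-substitute:
1 = 8 − 7
1 = −15 + 2·8
1 = 2·398 − 53·15
So 15·(-53) ≡ 1 (mod 398), i.e. 15⁻¹ ≡ 345.
Then x ≡ 345·190 ≡ 278 (mod 398); the smallest non-negative solution is x = 278.

278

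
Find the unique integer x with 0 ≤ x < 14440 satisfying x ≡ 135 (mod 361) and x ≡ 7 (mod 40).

Write x = 135 + 361·k. Then 361·k ≡ 7 − 135 ≡ 32 (mod 40).
Need 361⁻¹ mod 40. Extended Euclid on (40, 1):
40 = 40·1 + 0
361⁻¹ ≡ 1 (mod 40), so k ≡ 1·32 ≡ 32 (mod 40).
x = 135 + 361·32 = 11687.

11687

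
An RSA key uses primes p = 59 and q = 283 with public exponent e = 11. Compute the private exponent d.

1487

φ(n) = (p−1)(q−1) = 58·282 = 16356.
Need d with 11·d ≡ 1 (mod 16356). Apply the extended Euclidean algorithm:
16356 = 1486·11 + 10
11 = 1·10 + 1
10 = 10·1 + 0
Back-substitute:
1 = 11 − 10
1 = −16356 + 1487·11
So 11·1487 ≡ 1 (mod 16356), hence d = 1487.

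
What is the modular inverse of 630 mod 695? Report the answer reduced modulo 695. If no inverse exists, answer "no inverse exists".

no inverse exists

Compute gcd(630, 695):
695 = 1×630 + 65
630 = 9×65 + 45
65 = 1×45 + 20
45 = 2×20 + 5
20 = 4×5 + 0
Since gcd = 5 > 1, 630 is not a unit mod 695.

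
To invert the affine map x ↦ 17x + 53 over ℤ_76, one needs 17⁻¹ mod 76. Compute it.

9

Run Euclid on (76, 17):
76 = 4·17 + 8
17 = 2·8 + 1
8 = 8·1 + 0
gcd = 1, so the inverse exists. Back-substitute:
1 = 17 − 2·8
1 = −2·76 + 9·17
So 17·9 ≡ 1 (mod 76).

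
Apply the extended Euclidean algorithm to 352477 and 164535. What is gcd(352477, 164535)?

Repeated division:
352477 = 2·164535 + 23407
164535 = 7·23407 + 686
23407 = 34·686 + 83
686 = 8·83 + 22
83 = 3·22 + 17
22 = 1·17 + 5
17 = 3·5 + 2
5 = 2·2 + 1
2 = 2·1 + 0
gcd(352477, 164535) = 1.
Express as a combination:
1 = 5 − 2·2
1 = −2·17 + 7·5
1 = 7·22 − 9·17
1 = −9·83 + 34·22
1 = 34·686 − 281·83
1 = −281·23407 + 9588·686
1 = 9588·164535 − 67397·23407
1 = −67397·352477 + 144382·164535
So 1 = (-67397)·352477 + (144382)·164535.

1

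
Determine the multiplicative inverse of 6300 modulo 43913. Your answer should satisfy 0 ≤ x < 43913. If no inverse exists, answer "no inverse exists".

37103

Extended Euclidean algorithm:
43913 = 6*6300 + 6113
6300 = 1*6113 + 187
6113 = 32*187 + 129
187 = 1*129 + 58
129 = 2*58 + 13
58 = 4*13 + 6
13 = 2*6 + 1
6 = 6*1 + 0
Since gcd(6300, 43913) = 1, back-substitute to write 1 as a combination:
1 = 13 − 2·6
1 = −2·58 + 9·13
1 = 9·129 − 20·58
1 = −20·187 + 29·129
1 = 29·6113 − 948·187
1 = −948·6300 + 977·6113
1 = 977·43913 − 6810·6300
Hence 6300⁻¹ ≡ -6810 ≡ 37103 (mod 43913).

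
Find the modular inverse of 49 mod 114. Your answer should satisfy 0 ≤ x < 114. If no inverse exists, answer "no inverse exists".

gcd(114, 49) by repeated division:
114 = 2*49 + 16
49 = 3*16 + 1
16 = 16*1 + 0
gcd = 1, so the inverse exists. Back-substitute:
1 = 49 − 3·16
1 = −3·114 + 7·49
So 49·7 ≡ 1 (mod 114).

7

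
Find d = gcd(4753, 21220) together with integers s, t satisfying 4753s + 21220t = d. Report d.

1

Repeated division:
21220 = 4×4753 + 2208
4753 = 2×2208 + 337
2208 = 6×337 + 186
337 = 1×186 + 151
186 = 1×151 + 35
151 = 4×35 + 11
35 = 3×11 + 2
11 = 5×2 + 1
2 = 2×1 + 0
gcd(4753, 21220) = 1.
Back-substituting:
1 = 11 − 5·2
1 = −5·35 + 16·11
1 = 16·151 − 69·35
1 = −69·186 + 85·151
1 = 85·337 − 154·186
1 = −154·2208 + 1009·337
1 = 1009·4753 − 2172·2208
1 = −2172·21220 + 9697·4753
So 1 = (-2172)·21220 + (9697)·4753.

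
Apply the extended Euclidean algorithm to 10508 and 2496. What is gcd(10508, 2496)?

Euclidean algorithm:
10508 = 4·2496 + 524
2496 = 4·524 + 400
524 = 1·400 + 124
400 = 3·124 + 28
124 = 4·28 + 12
28 = 2·12 + 4
12 = 3·4 + 0
gcd(10508, 2496) = 4.
Working backward:
4 = 28 − 2·12
4 = −2·124 + 9·28
4 = 9·400 − 29·124
4 = −29·524 + 38·400
4 = 38·2496 − 181·524
4 = −181·10508 + 762·2496
So 4 = (-181)·10508 + (762)·2496.

4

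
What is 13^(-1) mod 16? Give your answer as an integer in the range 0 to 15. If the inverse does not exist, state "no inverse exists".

5

gcd(16, 13) by repeated division:
16 = 1×13 + 3
13 = 4×3 + 1
3 = 3×1 + 0
gcd = 1, so the inverse exists. Back-substitute:
1 = 13 − 4·3
1 = −4·16 + 5·13
So 13·5 ≡ 1 (mod 16).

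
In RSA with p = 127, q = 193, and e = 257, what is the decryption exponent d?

6401

φ(n) = (p−1)(q−1) = 126·192 = 24192.
Need d with 257·d ≡ 1 (mod 24192). Apply the extended Euclidean algorithm:
24192 = 94·257 + 34
257 = 7·34 + 19
34 = 1·19 + 15
19 = 1·15 + 4
15 = 3·4 + 3
4 = 1·3 + 1
3 = 3·1 + 0
Back-substitute:
1 = 4 − 3
1 = −15 + 4·4
1 = 4·19 − 5·15
1 = −5·34 + 9·19
1 = 9·257 − 68·34
1 = −68·24192 + 6401·257
So 257·6401 ≡ 1 (mod 24192), hence d = 6401.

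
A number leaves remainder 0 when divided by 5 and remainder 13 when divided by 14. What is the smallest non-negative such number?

Write x = 0 + 5·k. Then 5·k ≡ 13 − 0 ≡ 13 (mod 14).
Need 5⁻¹ mod 14. Extended Euclid on (14, 5):
14 = 2×5 + 4
5 = 1×4 + 1
4 = 4×1 + 0
Back-substitute:
1 = 5 − 4
1 = −14 + 3·5
5⁻¹ ≡ 3 (mod 14), so k ≡ 3·13 ≡ 11 (mod 14).
x = 0 + 5·11 = 55.

55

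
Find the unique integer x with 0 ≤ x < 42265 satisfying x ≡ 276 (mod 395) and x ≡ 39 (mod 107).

Write x = 276 + 395·k. Then 395·k ≡ 39 − 276 ≡ 84 (mod 107).
Need 395⁻¹ mod 107. Extended Euclid on (107, 74):
107 = 1×74 + 33
74 = 2×33 + 8
33 = 4×8 + 1
8 = 8×1 + 0
Back-substitute:
1 = 33 − 4·8
1 = −4·74 + 9·33
1 = 9·107 − 13·74
395⁻¹ ≡ 94 (mod 107), so k ≡ 94·84 ≡ 85 (mod 107).
x = 276 + 395·85 = 33851.

33851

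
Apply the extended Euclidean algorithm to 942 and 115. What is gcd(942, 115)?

1

Repeated division:
942 = 8·115 + 22
115 = 5·22 + 5
22 = 4·5 + 2
5 = 2·2 + 1
2 = 2·1 + 0
gcd(942, 115) = 1.
Back-substituting:
1 = 5 − 2·2
1 = −2·22 + 9·5
1 = 9·115 − 47·22
1 = −47·942 + 385·115
So 1 = (-47)·942 + (385)·115.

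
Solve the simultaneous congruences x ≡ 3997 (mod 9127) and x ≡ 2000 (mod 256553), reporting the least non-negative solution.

867151140

Write x = 3997 + 9127·k. Then 9127·k ≡ 2000 − 3997 ≡ 254556 (mod 256553).
Need 9127⁻¹ mod 256553. Extended Euclid on (256553, 9127):
256553 = 28×9127 + 997
9127 = 9×997 + 154
997 = 6×154 + 73
154 = 2×73 + 8
73 = 9×8 + 1
8 = 8×1 + 0
Back-substitute:
1 = 73 − 9·8
1 = −9·154 + 19·73
1 = 19·997 − 123·154
1 = −123·9127 + 1126·997
1 = 1126·256553 − 31651·9127
9127⁻¹ ≡ 224902 (mod 256553), so k ≡ 224902·254556 ≡ 95009 (mod 256553).
x = 3997 + 9127·95009 = 867151140.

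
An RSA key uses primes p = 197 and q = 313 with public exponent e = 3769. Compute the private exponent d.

649

φ(n) = (p−1)(q−1) = 196·312 = 61152.
Need d with 3769·d ≡ 1 (mod 61152). Apply the extended Euclidean algorithm:
61152 = 16·3769 + 848
3769 = 4·848 + 377
848 = 2·377 + 94
377 = 4·94 + 1
94 = 94·1 + 0
Back-substitute:
1 = 377 − 4·94
1 = −4·848 + 9·377
1 = 9·3769 − 40·848
1 = −40·61152 + 649·3769
So 3769·649 ≡ 1 (mod 61152), hence d = 649.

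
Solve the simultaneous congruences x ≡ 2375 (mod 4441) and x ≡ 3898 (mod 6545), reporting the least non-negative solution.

10318818

Write x = 2375 + 4441·k. Then 4441·k ≡ 3898 − 2375 ≡ 1523 (mod 6545).
Need 4441⁻¹ mod 6545. Extended Euclid on (6545, 4441):
6545 = 1*4441 + 2104
4441 = 2*2104 + 233
2104 = 9*233 + 7
233 = 33*7 + 2
7 = 3*2 + 1
2 = 2*1 + 0
Back-substitute:
1 = 7 − 3·2
1 = −3·233 + 100·7
1 = 100·2104 − 903·233
1 = −903·4441 + 1906·2104
1 = 1906·6545 − 2809·4441
4441⁻¹ ≡ 3736 (mod 6545), so k ≡ 3736·1523 ≡ 2323 (mod 6545).
x = 2375 + 4441·2323 = 10318818.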